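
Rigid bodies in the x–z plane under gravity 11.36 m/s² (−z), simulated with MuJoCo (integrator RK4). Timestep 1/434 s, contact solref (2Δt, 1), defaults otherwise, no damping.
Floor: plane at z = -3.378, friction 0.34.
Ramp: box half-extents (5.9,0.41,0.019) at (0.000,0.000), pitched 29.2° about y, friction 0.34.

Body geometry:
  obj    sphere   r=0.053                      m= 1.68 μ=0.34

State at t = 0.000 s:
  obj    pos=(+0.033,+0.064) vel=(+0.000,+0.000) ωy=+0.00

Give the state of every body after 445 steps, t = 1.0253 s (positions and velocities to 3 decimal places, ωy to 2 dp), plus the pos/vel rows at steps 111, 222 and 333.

State at t = 1.0253 s:
  obj    pos=(+1.850,-0.951) vel=(+3.543,-1.980) ωy=+76.58

Key-timestep trajectory:
   step    t(s)  obj.x    obj.z    obj.vx   obj.vz 
    111  0.2558   +0.146  +0.001  +0.884  -0.494
    222  0.5115   +0.485  -0.189  +1.768  -0.988
    333  0.7673   +1.050  -0.504  +2.651  -1.482


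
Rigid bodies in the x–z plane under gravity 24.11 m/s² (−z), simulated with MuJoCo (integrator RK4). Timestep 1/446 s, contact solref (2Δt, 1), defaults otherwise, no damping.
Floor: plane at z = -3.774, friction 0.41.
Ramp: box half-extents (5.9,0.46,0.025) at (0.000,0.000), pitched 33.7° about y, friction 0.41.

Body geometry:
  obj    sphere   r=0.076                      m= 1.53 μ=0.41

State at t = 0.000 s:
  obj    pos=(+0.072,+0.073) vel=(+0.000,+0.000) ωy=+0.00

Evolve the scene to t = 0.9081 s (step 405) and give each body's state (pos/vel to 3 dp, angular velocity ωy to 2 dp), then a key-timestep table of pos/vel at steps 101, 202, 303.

State at t = 0.9081 s:
  obj    pos=(+3.350,-2.113) vel=(+7.219,-4.814) ωy=+114.16

Key-timestep trajectory:
   step    t(s)  obj.x    obj.z    obj.vx   obj.vz 
    101  0.2265   +0.276  -0.063  +1.800  -1.201
    202  0.4529   +0.888  -0.471  +3.601  -2.401
    303  0.6794   +1.907  -1.150  +5.401  -3.602


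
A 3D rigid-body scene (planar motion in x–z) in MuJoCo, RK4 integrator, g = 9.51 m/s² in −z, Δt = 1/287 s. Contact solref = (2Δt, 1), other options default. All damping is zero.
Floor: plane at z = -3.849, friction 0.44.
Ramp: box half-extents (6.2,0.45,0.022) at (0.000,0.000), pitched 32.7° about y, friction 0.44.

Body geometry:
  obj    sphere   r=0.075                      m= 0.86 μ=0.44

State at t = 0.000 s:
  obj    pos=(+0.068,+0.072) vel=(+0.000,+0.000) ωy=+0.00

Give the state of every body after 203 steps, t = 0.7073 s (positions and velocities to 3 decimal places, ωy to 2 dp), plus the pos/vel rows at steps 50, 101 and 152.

State at t = 0.7073 s:
  obj    pos=(+0.840,-0.424) vel=(+2.184,-1.402) ωy=+34.60

Key-timestep trajectory:
   step    t(s)  obj.x    obj.z    obj.vx   obj.vz 
     50  0.1742   +0.115  +0.042  +0.538  -0.345
    101  0.3519   +0.259  -0.051  +1.087  -0.698
    152  0.5296   +0.501  -0.206  +1.636  -1.050


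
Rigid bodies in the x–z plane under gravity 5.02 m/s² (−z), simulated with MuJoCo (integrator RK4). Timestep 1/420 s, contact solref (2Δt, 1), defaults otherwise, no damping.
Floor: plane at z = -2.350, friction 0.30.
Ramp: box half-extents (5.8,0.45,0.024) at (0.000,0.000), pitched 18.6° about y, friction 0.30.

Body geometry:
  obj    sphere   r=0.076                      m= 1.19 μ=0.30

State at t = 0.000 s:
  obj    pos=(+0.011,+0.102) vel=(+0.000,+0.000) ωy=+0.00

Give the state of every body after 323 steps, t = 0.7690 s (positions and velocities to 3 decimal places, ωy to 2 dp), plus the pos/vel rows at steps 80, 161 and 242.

State at t = 0.7690 s:
  obj    pos=(+0.332,-0.006) vel=(+0.834,-0.281) ωy=+11.57

Key-timestep trajectory:
   step    t(s)  obj.x    obj.z    obj.vx   obj.vz 
     80  0.1905   +0.031  +0.095  +0.206  -0.069
    161  0.3833   +0.091  +0.075  +0.416  -0.140
    242  0.5762   +0.191  +0.041  +0.625  -0.210


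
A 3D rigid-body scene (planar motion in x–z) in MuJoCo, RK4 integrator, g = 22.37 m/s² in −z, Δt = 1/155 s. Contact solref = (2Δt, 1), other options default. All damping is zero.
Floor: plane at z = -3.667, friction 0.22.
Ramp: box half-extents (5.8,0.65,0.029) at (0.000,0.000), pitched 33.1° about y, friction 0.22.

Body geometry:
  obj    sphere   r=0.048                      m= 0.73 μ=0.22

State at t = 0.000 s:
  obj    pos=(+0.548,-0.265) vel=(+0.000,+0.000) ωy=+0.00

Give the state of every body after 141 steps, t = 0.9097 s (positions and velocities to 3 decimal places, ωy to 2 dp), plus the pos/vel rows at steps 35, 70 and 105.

State at t = 0.9097 s:
  obj    pos=(+3.573,-2.237) vel=(+6.650,-4.335) ωy=+165.30

Key-timestep trajectory:
   step    t(s)  obj.x    obj.z    obj.vx   obj.vz 
     35  0.2258   +0.734  -0.387  +1.651  -1.076
     70  0.4516   +1.294  -0.751  +3.302  -2.152
    105  0.6774   +2.226  -1.359  +4.952  -3.228


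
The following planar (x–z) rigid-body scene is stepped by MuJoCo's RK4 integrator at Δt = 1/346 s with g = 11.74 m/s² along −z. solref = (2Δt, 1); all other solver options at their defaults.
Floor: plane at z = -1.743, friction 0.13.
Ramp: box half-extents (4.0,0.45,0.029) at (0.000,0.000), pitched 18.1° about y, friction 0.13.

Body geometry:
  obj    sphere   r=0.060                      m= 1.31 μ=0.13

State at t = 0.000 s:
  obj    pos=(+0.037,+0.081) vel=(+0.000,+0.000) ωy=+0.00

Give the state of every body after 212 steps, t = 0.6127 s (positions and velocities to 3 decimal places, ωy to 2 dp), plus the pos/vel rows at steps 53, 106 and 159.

State at t = 0.6127 s:
  obj    pos=(+0.502,-0.070) vel=(+1.517,-0.496) ωy=+26.60

Key-timestep trajectory:
   step    t(s)  obj.x    obj.z    obj.vx   obj.vz 
     53  0.1532   +0.066  +0.072  +0.379  -0.124
    106  0.3064   +0.153  +0.043  +0.759  -0.248
    159  0.4595   +0.299  -0.004  +1.138  -0.372


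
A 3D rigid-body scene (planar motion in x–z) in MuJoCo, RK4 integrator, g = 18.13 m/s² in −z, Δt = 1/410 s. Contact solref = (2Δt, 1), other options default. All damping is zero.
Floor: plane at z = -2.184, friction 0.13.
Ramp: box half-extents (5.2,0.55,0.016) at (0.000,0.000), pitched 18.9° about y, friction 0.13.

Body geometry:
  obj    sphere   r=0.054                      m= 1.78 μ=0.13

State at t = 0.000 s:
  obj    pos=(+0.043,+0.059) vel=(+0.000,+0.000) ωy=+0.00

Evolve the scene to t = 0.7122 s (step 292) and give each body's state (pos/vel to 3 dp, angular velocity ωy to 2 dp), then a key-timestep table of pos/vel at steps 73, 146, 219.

State at t = 0.7122 s:
  obj    pos=(+1.050,-0.285) vel=(+2.827,-0.968) ωy=+55.31

Key-timestep trajectory:
   step    t(s)  obj.x    obj.z    obj.vx   obj.vz 
     73  0.1780   +0.106  +0.038  +0.707  -0.242
    146  0.3561   +0.295  -0.027  +1.413  -0.484
    219  0.5341   +0.609  -0.135  +2.120  -0.726


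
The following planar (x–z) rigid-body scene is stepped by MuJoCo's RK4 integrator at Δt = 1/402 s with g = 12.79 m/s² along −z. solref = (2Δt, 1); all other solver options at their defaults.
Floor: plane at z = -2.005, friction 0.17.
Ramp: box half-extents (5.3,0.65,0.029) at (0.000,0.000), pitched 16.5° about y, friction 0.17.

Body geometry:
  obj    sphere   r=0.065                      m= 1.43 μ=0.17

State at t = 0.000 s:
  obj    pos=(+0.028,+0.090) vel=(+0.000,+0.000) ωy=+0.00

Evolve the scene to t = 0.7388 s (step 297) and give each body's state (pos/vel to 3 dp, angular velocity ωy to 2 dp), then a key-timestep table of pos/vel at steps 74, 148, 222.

State at t = 0.7388 s:
  obj    pos=(+0.707,-0.111) vel=(+1.838,-0.544) ωy=+29.49

Key-timestep trajectory:
   step    t(s)  obj.x    obj.z    obj.vx   obj.vz 
     74  0.1841   +0.070  +0.077  +0.458  -0.136
    148  0.3682   +0.197  +0.040  +0.916  -0.271
    222  0.5522   +0.407  -0.023  +1.374  -0.407


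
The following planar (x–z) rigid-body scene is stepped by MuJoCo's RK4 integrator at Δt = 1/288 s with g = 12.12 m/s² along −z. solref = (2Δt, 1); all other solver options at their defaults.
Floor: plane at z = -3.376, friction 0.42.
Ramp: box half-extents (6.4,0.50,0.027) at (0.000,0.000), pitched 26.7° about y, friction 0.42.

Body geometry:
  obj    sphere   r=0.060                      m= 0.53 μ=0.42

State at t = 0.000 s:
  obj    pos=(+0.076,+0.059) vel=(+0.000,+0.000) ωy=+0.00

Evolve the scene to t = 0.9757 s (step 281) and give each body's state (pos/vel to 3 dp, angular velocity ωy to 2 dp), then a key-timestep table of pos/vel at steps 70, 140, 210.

State at t = 0.9757 s:
  obj    pos=(+1.730,-0.773) vel=(+3.391,-1.705) ωy=+63.25

Key-timestep trajectory:
   step    t(s)  obj.x    obj.z    obj.vx   obj.vz 
     70  0.2431   +0.179  +0.007  +0.845  -0.425
    140  0.4861   +0.487  -0.147  +1.689  -0.850
    210  0.7292   +1.000  -0.406  +2.534  -1.274


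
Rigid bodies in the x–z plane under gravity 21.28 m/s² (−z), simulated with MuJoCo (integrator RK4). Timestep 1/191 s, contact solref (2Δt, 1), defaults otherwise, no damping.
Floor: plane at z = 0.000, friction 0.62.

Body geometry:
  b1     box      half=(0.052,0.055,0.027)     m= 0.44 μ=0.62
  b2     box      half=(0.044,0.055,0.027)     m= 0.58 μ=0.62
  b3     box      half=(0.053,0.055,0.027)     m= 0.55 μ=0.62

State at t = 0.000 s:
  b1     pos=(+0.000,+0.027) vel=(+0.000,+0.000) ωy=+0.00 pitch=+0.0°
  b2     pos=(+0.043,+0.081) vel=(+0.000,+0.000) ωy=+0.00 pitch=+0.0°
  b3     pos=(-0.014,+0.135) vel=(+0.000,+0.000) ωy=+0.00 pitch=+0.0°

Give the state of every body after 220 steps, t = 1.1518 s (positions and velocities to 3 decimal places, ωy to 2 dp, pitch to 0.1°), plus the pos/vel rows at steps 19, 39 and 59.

State at t = 1.1518 s:
  b1     pos=(+0.000,+0.027) vel=(+0.000,+0.000) ωy=+0.00 pitch=+0.0°
  b2     pos=(+0.043,+0.081) vel=(+0.000,+0.000) ωy=+0.00 pitch=+0.1°
  b3     pos=(-0.137,+0.027) vel=(+0.000,+0.000) ωy=+0.00 pitch=+180.0°

Key-timestep trajectory:
   step    t(s)  b1.x    b1.z    b1.vx   b1.vz   b2.x    b2.z    b2.vx   b2.vz   b3.x    b3.z    b3.vx   b3.vz 
     19  0.0995   +0.000  +0.027  +0.000  +0.000   +0.043  +0.081  +0.000  +0.001   -0.031  +0.116  -0.273  -0.612
     39  0.2042   +0.000  +0.027  +0.001  +0.000   +0.043  +0.081  +0.001  +0.000   -0.067  +0.107  -0.495  -0.224
     59  0.3089   +0.000  +0.027  +0.000  +0.000   +0.043  +0.081  +0.000  +0.000   -0.136  +0.024  -0.803  -0.948


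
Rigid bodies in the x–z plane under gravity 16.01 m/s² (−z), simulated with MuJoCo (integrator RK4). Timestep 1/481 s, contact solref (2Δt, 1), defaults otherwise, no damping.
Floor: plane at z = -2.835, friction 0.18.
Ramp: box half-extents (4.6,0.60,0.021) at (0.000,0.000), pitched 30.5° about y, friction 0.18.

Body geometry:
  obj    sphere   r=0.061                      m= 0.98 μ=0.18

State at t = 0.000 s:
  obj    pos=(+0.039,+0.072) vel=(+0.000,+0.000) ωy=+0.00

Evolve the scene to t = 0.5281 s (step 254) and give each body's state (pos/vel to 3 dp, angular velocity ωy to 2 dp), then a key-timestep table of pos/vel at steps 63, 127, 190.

State at t = 0.5281 s:
  obj    pos=(+0.736,-0.339) vel=(+2.641,-1.556) ωy=+50.23

Key-timestep trajectory:
   step    t(s)  obj.x    obj.z    obj.vx   obj.vz 
     63  0.1310   +0.082  +0.047  +0.655  -0.386
    127  0.2640   +0.213  -0.031  +1.321  -0.778
    190  0.3950   +0.429  -0.158  +1.976  -1.164


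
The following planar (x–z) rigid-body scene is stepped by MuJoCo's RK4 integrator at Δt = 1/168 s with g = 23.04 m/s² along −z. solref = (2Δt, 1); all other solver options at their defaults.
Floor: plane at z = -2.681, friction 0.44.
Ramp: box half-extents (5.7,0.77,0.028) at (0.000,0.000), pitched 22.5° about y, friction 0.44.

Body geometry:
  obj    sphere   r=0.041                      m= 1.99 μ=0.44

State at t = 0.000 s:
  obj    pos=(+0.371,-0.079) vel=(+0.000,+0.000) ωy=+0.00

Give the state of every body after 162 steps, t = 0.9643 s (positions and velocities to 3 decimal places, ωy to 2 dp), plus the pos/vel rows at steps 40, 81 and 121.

State at t = 0.9643 s:
  obj    pos=(+3.076,-1.199) vel=(+5.610,-2.324) ωy=+148.12

Key-timestep trajectory:
   step    t(s)  obj.x    obj.z    obj.vx   obj.vz 
     40  0.2381   +0.536  -0.147  +1.385  -0.574
     81  0.4821   +1.047  -0.359  +2.805  -1.162
    121  0.7202   +1.880  -0.704  +4.190  -1.736


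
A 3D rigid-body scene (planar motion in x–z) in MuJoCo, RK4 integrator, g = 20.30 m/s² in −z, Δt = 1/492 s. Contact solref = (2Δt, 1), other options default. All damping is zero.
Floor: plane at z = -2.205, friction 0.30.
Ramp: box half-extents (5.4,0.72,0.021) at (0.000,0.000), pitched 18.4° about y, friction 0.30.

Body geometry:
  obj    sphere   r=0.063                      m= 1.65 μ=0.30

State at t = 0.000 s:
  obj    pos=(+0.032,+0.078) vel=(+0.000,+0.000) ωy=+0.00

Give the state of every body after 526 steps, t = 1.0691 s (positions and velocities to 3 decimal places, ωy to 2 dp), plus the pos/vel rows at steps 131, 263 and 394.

State at t = 1.0691 s:
  obj    pos=(+2.514,-0.748) vel=(+4.643,-1.545) ωy=+77.67

Key-timestep trajectory:
   step    t(s)  obj.x    obj.z    obj.vx   obj.vz 
    131  0.2663   +0.186  +0.027  +1.156  -0.385
    263  0.5346   +0.653  -0.129  +2.322  -0.772
    394  0.8008   +1.425  -0.385  +3.478  -1.157


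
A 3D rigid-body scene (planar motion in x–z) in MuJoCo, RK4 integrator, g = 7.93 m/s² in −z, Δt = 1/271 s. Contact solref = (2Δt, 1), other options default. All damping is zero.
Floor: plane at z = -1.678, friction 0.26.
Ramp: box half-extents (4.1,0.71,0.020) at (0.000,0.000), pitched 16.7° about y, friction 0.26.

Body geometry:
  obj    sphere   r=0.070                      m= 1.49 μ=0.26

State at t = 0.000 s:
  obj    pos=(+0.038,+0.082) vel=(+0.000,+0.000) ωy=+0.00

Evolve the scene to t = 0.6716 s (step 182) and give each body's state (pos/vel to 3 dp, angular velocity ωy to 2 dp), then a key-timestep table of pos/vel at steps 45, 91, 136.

State at t = 0.6716 s:
  obj    pos=(+0.390,-0.023) vel=(+1.047,-0.314) ωy=+15.61

Key-timestep trajectory:
   step    t(s)  obj.x    obj.z    obj.vx   obj.vz 
     45  0.1661   +0.060  +0.076  +0.259  -0.078
     91  0.3358   +0.126  +0.056  +0.524  -0.157
    136  0.5018   +0.234  +0.024  +0.782  -0.235


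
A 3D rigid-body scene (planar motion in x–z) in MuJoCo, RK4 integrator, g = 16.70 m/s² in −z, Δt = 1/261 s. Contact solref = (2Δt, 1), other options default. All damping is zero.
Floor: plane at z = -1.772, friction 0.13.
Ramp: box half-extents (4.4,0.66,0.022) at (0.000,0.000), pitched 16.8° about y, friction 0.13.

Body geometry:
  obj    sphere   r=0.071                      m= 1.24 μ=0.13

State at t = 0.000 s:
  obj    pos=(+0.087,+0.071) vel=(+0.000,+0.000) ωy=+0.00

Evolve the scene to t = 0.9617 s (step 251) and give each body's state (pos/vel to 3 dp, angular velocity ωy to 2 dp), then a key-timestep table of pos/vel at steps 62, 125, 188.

State at t = 0.9617 s:
  obj    pos=(+1.613,-0.390) vel=(+3.174,-0.958) ωy=+46.69

Key-timestep trajectory:
   step    t(s)  obj.x    obj.z    obj.vx   obj.vz 
     62  0.2375   +0.180  +0.043  +0.784  -0.237
    125  0.4789   +0.466  -0.043  +1.581  -0.477
    188  0.7203   +0.943  -0.188  +2.378  -0.718


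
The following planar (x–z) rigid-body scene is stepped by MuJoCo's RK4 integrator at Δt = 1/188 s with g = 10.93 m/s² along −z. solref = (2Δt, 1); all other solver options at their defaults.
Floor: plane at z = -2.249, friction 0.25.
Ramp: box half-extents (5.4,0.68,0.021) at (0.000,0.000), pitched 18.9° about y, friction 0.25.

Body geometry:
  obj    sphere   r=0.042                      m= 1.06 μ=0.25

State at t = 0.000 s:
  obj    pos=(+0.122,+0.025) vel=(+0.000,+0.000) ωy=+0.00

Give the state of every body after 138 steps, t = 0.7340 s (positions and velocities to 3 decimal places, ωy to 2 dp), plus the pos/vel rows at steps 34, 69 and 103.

State at t = 0.7340 s:
  obj    pos=(+0.767,-0.196) vel=(+1.756,-0.601) ωy=+44.19

Key-timestep trajectory:
   step    t(s)  obj.x    obj.z    obj.vx   obj.vz 
     34  0.1809   +0.161  +0.011  +0.433  -0.148
     69  0.3670   +0.283  -0.030  +0.878  -0.301
    103  0.5479   +0.481  -0.098  +1.311  -0.449


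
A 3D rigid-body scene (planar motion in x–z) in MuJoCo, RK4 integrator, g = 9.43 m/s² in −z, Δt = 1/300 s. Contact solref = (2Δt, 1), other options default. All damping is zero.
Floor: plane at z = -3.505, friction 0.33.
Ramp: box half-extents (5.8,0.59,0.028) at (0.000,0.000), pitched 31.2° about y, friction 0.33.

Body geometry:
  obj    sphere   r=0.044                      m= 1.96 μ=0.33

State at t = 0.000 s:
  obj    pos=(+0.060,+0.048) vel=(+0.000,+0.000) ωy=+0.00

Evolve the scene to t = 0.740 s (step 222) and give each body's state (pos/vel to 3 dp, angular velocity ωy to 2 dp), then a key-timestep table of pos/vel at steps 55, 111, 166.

State at t = 0.740 s:
  obj    pos=(+0.877,-0.447) vel=(+2.209,-1.338) ωy=+58.67

Key-timestep trajectory:
   step    t(s)  obj.x    obj.z    obj.vx   obj.vz 
     55  0.1833   +0.110  +0.017  +0.547  -0.331
    111  0.3700   +0.264  -0.076  +1.104  -0.669
    166  0.5533   +0.517  -0.229  +1.652  -1.000


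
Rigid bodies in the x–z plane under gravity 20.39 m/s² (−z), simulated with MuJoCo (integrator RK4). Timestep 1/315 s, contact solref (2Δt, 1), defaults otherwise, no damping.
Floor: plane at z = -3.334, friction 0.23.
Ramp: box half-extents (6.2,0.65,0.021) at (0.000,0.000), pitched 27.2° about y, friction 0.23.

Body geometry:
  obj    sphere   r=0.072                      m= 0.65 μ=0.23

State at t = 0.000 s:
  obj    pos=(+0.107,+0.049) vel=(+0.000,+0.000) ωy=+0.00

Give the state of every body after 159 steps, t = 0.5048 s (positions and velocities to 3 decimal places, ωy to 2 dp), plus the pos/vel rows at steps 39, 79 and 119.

State at t = 0.5048 s:
  obj    pos=(+0.862,-0.338) vel=(+2.989,-1.536) ωy=+46.66

Key-timestep trajectory:
   step    t(s)  obj.x    obj.z    obj.vx   obj.vz 
     39  0.1238   +0.153  +0.026  +0.733  -0.377
     79  0.2508   +0.294  -0.046  +1.485  -0.763
    119  0.3778   +0.530  -0.168  +2.237  -1.150


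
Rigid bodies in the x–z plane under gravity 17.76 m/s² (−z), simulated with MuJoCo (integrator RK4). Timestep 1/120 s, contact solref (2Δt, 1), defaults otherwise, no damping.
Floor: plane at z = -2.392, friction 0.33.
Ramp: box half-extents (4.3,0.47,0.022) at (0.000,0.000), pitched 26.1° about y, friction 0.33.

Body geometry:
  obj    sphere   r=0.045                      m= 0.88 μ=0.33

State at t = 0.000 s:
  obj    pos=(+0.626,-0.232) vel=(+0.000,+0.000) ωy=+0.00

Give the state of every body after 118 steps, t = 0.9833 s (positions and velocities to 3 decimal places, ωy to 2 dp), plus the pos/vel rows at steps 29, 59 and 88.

State at t = 0.9833 s:
  obj    pos=(+3.049,-1.419) vel=(+4.928,-2.414) ωy=+121.93

Key-timestep trajectory:
   step    t(s)  obj.x    obj.z    obj.vx   obj.vz 
     29  0.2417   +0.772  -0.304  +1.211  -0.593
     59  0.4917   +1.232  -0.529  +2.464  -1.207
     88  0.7333   +1.974  -0.892  +3.675  -1.800


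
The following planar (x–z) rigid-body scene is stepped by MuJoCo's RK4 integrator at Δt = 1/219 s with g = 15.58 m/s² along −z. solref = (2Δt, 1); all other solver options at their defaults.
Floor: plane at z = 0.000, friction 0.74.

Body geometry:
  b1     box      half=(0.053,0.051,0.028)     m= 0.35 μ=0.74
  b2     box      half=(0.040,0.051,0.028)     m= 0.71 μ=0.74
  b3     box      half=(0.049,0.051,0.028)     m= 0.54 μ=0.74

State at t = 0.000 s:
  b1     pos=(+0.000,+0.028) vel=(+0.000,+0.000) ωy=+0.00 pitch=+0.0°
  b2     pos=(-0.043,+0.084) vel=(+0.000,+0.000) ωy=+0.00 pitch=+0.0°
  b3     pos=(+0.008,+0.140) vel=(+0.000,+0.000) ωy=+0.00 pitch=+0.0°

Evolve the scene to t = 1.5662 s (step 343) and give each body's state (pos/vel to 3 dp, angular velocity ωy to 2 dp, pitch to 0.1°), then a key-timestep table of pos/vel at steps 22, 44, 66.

State at t = 1.5662 s:
  b1     pos=(+0.000,+0.028) vel=(+0.000,+0.000) ωy=+0.00 pitch=+0.0°
  b2     pos=(-0.043,+0.084) vel=(+0.000,+0.000) ωy=+0.00 pitch=-0.1°
  b3     pos=(+0.124,+0.028) vel=(+0.000,+0.000) ωy=+0.00 pitch=+180.0°

Key-timestep trajectory:
   step    t(s)  b1.x    b1.z    b1.vx   b1.vz   b2.x    b2.z    b2.vx   b2.vz   b3.x    b3.z    b3.vx   b3.vz 
     22  0.1005   +0.000  +0.028  +0.000  +0.000   -0.043  +0.084  +0.000  +0.000   +0.021  +0.130  +0.239  -0.289
     44  0.2009   +0.000  +0.028  +0.000  -0.002   -0.043  +0.084  +0.002  +0.000   +0.058  +0.104  +0.522  -0.093
     66  0.3014   +0.000  +0.028  +0.000  +0.000   -0.043  +0.084  +0.000  +0.000   +0.114  +0.048  +0.568  -1.282


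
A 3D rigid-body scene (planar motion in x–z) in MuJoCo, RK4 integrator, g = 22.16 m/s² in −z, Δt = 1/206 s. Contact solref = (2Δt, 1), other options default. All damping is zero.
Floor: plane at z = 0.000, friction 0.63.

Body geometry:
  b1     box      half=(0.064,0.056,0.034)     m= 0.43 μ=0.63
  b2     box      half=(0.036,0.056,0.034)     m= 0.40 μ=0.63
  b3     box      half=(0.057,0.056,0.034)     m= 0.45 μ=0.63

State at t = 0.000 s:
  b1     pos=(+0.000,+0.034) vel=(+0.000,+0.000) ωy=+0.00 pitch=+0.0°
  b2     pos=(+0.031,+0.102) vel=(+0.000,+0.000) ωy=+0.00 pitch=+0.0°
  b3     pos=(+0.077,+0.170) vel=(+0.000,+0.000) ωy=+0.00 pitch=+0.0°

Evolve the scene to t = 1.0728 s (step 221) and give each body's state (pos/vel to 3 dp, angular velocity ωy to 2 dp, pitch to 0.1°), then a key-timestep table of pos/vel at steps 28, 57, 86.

State at t = 1.0728 s:
  b1     pos=(+0.000,+0.034) vel=(+0.000,+0.000) ωy=+0.00 pitch=+0.0°
  b2     pos=(+0.030,+0.102) vel=(+0.000,+0.000) ωy=+0.00 pitch=+0.0°
  b3     pos=(+0.101,+0.057) vel=(+0.000,+0.000) ωy=+0.00 pitch=+90.0°

Key-timestep trajectory:
   step    t(s)  b1.x    b1.z    b1.vx   b1.vz   b2.x    b2.z    b2.vx   b2.vz   b3.x    b3.z    b3.vx   b3.vz 
     28  0.1359   +0.000  +0.034  +0.000  +0.000   +0.031  +0.102  -0.001  +0.001   +0.104  +0.141  +0.351  -0.869
     57  0.2767   +0.000  +0.034  +0.000  +0.000   +0.031  +0.102  +0.000  +0.000   +0.131  +0.066  +0.021  +0.004
     86  0.4175   +0.000  +0.034  +0.000  +0.000   +0.031  +0.102  +0.000  +0.000   +0.119  +0.064  -0.250  -0.059


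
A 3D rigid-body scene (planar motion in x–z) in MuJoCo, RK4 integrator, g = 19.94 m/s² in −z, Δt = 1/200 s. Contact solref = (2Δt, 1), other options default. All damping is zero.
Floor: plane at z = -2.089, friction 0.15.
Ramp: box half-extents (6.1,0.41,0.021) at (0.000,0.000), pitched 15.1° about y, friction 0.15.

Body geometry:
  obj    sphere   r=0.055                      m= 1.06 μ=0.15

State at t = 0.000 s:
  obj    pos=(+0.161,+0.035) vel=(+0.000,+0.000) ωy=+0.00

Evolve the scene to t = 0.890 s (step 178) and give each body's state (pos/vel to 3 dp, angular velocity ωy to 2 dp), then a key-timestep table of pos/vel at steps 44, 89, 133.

State at t = 0.890 s:
  obj    pos=(+1.580,-0.348) vel=(+3.188,-0.860) ωy=+60.03

Key-timestep trajectory:
   step    t(s)  obj.x    obj.z    obj.vx   obj.vz 
     44  0.2200   +0.248  +0.012  +0.788  -0.213
     89  0.4450   +0.516  -0.060  +1.594  -0.430
    133  0.6650   +0.953  -0.178  +2.382  -0.643


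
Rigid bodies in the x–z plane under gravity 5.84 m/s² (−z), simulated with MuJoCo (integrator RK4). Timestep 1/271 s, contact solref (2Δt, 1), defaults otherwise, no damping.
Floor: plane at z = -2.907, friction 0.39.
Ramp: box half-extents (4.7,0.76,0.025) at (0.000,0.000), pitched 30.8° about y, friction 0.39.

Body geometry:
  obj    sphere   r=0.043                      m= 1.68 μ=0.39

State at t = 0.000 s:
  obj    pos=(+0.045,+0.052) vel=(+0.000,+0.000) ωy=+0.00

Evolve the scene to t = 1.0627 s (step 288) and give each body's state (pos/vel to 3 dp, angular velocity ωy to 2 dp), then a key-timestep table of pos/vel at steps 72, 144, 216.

State at t = 1.0627 s:
  obj    pos=(+1.081,-0.565) vel=(+1.950,-1.162) ωy=+52.78

Key-timestep trajectory:
   step    t(s)  obj.x    obj.z    obj.vx   obj.vz 
     72  0.2657   +0.110  +0.014  +0.488  -0.291
    144  0.5314   +0.304  -0.102  +0.975  -0.581
    216  0.7970   +0.628  -0.295  +1.462  -0.872


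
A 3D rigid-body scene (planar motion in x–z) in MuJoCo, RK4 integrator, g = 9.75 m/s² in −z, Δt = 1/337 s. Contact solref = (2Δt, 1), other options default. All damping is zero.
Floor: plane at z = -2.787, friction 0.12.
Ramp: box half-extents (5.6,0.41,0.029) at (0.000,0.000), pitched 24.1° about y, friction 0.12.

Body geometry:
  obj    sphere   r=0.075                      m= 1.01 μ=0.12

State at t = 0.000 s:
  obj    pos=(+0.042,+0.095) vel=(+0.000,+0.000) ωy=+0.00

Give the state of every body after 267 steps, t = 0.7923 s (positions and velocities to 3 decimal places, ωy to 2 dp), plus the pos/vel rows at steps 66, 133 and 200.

State at t = 0.7923 s:
  obj    pos=(+0.877,-0.278) vel=(+2.105,-0.950) ωy=+28.15

Key-timestep trajectory:
   step    t(s)  obj.x    obj.z    obj.vx   obj.vz 
     66  0.1958   +0.093  +0.072  +0.522  -0.232
    133  0.3947   +0.249  +0.002  +1.049  -0.474
    200  0.5935   +0.511  -0.115  +1.578  -0.708


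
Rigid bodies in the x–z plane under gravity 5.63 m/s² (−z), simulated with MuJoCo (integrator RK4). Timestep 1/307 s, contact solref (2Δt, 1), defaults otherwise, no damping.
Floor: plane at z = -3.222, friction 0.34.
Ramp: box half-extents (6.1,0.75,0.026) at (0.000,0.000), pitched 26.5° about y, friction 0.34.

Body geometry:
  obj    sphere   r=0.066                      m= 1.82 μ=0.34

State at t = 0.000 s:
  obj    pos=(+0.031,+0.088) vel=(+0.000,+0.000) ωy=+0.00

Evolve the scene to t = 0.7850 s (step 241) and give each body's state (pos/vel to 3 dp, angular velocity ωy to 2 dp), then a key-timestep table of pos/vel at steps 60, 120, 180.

State at t = 0.7850 s:
  obj    pos=(+0.526,-0.159) vel=(+1.261,-0.629) ωy=+21.34

Key-timestep trajectory:
   step    t(s)  obj.x    obj.z    obj.vx   obj.vz 
     60  0.1954   +0.062  +0.072  +0.314  -0.156
    120  0.3909   +0.154  +0.026  +0.628  -0.313
    180  0.5863   +0.307  -0.050  +0.942  -0.469


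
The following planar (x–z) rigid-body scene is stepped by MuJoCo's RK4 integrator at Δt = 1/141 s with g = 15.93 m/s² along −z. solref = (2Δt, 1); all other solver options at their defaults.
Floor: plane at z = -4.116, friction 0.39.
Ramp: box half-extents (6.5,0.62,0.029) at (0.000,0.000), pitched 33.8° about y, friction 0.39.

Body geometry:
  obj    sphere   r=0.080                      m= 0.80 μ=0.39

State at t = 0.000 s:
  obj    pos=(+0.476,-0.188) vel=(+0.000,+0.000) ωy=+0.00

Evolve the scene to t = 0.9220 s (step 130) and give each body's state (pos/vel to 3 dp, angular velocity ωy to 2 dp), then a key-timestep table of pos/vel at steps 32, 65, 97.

State at t = 0.9220 s:
  obj    pos=(+2.712,-1.684) vel=(+4.850,-3.247) ωy=+72.93

Key-timestep trajectory:
   step    t(s)  obj.x    obj.z    obj.vx   obj.vz 
     32  0.2270   +0.612  -0.278  +1.194  -0.799
     65  0.4610   +1.035  -0.562  +2.425  -1.623
     97  0.6879   +1.721  -1.021  +3.619  -2.422


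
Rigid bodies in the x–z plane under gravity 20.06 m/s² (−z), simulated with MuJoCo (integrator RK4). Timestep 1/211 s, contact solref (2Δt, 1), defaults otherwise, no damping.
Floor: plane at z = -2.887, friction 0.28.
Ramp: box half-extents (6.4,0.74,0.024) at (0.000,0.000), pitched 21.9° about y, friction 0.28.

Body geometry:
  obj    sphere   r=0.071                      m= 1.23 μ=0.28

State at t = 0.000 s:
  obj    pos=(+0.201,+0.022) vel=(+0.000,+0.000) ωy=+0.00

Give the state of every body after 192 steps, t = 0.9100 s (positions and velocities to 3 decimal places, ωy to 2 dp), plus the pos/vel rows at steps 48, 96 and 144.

State at t = 0.9100 s:
  obj    pos=(+2.254,-0.804) vel=(+4.512,-1.814) ωy=+68.48

Key-timestep trajectory:
   step    t(s)  obj.x    obj.z    obj.vx   obj.vz 
     48  0.2275   +0.329  -0.030  +1.128  -0.454
     96  0.4550   +0.714  -0.185  +2.256  -0.907
    144  0.6825   +1.356  -0.443  +3.384  -1.360


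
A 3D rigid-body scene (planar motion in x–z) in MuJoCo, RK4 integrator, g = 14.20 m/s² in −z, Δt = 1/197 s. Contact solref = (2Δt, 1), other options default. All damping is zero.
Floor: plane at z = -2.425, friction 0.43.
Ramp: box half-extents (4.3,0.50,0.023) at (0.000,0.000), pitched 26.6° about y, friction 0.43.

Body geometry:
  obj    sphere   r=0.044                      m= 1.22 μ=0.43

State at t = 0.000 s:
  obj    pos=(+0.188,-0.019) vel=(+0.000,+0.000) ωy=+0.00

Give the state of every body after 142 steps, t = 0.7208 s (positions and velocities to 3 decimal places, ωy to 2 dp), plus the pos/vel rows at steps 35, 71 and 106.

State at t = 0.7208 s:
  obj    pos=(+1.243,-0.548) vel=(+2.927,-1.466) ωy=+74.38

Key-timestep trajectory:
   step    t(s)  obj.x    obj.z    obj.vx   obj.vz 
     35  0.1777   +0.252  -0.051  +0.722  -0.361
     71  0.3604   +0.452  -0.151  +1.464  -0.733
    106  0.5381   +0.776  -0.314  +2.185  -1.094


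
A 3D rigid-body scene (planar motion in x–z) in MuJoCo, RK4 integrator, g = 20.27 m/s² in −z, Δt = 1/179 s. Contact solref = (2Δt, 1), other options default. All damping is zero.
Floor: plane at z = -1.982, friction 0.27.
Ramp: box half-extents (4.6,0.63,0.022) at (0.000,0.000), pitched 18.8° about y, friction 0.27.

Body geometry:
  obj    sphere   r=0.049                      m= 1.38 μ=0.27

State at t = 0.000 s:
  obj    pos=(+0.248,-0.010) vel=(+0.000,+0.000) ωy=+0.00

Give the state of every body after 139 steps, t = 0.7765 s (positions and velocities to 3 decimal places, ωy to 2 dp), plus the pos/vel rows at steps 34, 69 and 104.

State at t = 0.7765 s:
  obj    pos=(+1.580,-0.463) vel=(+3.430,-1.168) ωy=+73.93

Key-timestep trajectory:
   step    t(s)  obj.x    obj.z    obj.vx   obj.vz 
     34  0.1899   +0.328  -0.037  +0.839  -0.286
     69  0.3855   +0.576  -0.121  +1.703  -0.580
    104  0.5810   +0.994  -0.263  +2.566  -0.874


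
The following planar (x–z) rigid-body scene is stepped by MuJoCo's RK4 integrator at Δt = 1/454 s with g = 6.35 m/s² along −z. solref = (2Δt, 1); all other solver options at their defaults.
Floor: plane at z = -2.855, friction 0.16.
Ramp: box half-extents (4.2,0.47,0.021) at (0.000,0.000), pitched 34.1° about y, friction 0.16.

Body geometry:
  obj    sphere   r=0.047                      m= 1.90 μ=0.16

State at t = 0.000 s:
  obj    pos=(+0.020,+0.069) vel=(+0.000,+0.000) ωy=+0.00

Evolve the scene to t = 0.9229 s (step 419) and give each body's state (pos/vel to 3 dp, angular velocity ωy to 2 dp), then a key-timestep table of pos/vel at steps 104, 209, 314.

State at t = 0.9229 s:
  obj    pos=(+0.979,-0.580) vel=(+2.074,-1.414) ωy=+41.23

Key-timestep trajectory:
   step    t(s)  obj.x    obj.z    obj.vx   obj.vz 
    104  0.2291   +0.079  +0.029  +0.516  -0.349
    209  0.4604   +0.258  -0.093  +1.033  -0.709
    314  0.6916   +0.558  -0.296  +1.556  -1.056


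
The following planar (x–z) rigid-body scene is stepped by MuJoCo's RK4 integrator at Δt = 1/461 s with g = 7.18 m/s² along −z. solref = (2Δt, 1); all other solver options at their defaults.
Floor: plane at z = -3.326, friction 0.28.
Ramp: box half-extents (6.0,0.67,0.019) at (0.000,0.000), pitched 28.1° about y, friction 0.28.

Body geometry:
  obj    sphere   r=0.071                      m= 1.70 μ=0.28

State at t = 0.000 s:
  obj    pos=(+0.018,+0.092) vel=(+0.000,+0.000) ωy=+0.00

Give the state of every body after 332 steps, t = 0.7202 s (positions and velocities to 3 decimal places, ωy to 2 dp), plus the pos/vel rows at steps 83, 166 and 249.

State at t = 0.7202 s:
  obj    pos=(+0.571,-0.203) vel=(+1.535,-0.819) ωy=+24.50

Key-timestep trajectory:
   step    t(s)  obj.x    obj.z    obj.vx   obj.vz 
     83  0.1800   +0.053  +0.074  +0.384  -0.205
    166  0.3601   +0.156  +0.019  +0.767  -0.410
    249  0.5401   +0.329  -0.074  +1.151  -0.615


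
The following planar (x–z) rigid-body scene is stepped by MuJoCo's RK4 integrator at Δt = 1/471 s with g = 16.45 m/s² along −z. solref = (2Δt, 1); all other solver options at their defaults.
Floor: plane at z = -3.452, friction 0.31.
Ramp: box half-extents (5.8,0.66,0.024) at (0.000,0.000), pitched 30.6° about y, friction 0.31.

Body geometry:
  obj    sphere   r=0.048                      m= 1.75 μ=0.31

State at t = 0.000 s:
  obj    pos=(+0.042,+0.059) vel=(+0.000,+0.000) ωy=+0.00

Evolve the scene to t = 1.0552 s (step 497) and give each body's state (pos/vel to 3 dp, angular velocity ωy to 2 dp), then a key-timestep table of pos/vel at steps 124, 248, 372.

State at t = 1.0552 s:
  obj    pos=(+2.908,-1.636) vel=(+5.433,-3.213) ωy=+131.48

Key-timestep trajectory:
   step    t(s)  obj.x    obj.z    obj.vx   obj.vz 
    124  0.2633   +0.220  -0.047  +1.356  -0.802
    248  0.5265   +0.756  -0.363  +2.711  -1.603
    372  0.7898   +1.648  -0.891  +4.066  -2.405


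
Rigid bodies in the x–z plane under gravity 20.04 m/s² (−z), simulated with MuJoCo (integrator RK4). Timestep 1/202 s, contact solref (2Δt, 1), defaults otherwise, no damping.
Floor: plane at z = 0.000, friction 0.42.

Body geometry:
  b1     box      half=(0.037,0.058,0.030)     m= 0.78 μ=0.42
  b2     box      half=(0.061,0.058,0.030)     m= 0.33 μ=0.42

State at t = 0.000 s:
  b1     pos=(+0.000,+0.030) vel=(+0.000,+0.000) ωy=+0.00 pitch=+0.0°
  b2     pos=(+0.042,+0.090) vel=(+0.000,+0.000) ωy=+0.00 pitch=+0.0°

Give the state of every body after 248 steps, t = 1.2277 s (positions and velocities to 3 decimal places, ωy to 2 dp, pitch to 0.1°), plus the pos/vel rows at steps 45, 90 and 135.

State at t = 1.2277 s:
  b1     pos=(+0.000,+0.030) vel=(+0.000,+0.000) ωy=+0.00 pitch=+0.0°
  b2     pos=(+0.103,+0.061) vel=(+0.000,+0.000) ωy=+0.00 pitch=+90.0°

Key-timestep trajectory:
   step    t(s)  b1.x    b1.z    b1.vx   b1.vz   b2.x    b2.z    b2.vx   b2.vz 
     45  0.2228   +0.000  +0.030  +0.000  +0.000   +0.088  +0.066  +0.454  -0.081
     90  0.4455   +0.000  +0.030  +0.000  +0.000   +0.128  +0.068  -0.030  -0.002
    135  0.6683   +0.000  +0.030  +0.000  +0.000   +0.094  +0.065  +0.068  -0.021


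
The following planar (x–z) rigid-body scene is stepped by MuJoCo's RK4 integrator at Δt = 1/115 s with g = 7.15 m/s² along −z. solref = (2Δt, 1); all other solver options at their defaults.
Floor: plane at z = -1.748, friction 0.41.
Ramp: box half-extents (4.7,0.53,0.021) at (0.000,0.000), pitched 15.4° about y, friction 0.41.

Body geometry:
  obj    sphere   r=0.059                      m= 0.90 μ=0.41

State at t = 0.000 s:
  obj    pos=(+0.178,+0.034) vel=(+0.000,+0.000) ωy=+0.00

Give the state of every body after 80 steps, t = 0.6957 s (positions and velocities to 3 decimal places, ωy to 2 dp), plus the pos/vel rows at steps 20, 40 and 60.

State at t = 0.6957 s:
  obj    pos=(+0.494,-0.053) vel=(+0.910,-0.251) ωy=+15.98

Key-timestep trajectory:
   step    t(s)  obj.x    obj.z    obj.vx   obj.vz 
     20  0.1739   +0.198  +0.028  +0.228  -0.063
     40  0.3478   +0.257  +0.012  +0.455  -0.125
     60  0.5217   +0.356  -0.015  +0.682  -0.188


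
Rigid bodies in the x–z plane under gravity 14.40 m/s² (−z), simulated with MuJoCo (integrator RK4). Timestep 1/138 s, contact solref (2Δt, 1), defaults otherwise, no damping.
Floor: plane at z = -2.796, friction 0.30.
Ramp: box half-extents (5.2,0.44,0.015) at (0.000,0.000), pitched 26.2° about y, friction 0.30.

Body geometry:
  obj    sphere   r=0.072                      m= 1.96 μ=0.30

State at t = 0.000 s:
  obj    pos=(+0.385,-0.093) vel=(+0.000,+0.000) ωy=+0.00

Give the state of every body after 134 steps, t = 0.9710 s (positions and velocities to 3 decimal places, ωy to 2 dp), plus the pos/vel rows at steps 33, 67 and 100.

State at t = 0.9710 s:
  obj    pos=(+2.306,-1.038) vel=(+3.957,-1.947) ωy=+61.23

Key-timestep trajectory:
   step    t(s)  obj.x    obj.z    obj.vx   obj.vz 
     33  0.2391   +0.502  -0.150  +0.975  -0.480
     67  0.4855   +0.866  -0.329  +1.978  -0.974
    100  0.7246   +1.455  -0.619  +2.953  -1.453


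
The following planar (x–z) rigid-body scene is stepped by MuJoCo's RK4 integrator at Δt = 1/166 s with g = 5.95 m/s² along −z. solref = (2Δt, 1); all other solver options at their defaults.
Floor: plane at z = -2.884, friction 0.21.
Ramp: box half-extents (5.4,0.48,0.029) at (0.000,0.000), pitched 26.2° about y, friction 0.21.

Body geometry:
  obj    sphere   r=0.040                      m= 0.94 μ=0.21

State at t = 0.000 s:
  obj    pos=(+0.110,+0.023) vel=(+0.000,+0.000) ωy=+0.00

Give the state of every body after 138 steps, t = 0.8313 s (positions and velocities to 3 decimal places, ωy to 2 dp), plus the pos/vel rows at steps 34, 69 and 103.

State at t = 0.8313 s:
  obj    pos=(+0.692,-0.264) vel=(+1.400,-0.689) ωy=+38.98

Key-timestep trajectory:
   step    t(s)  obj.x    obj.z    obj.vx   obj.vz 
     34  0.2048   +0.145  +0.005  +0.345  -0.170
     69  0.4157   +0.255  -0.049  +0.700  -0.344
    103  0.6205   +0.434  -0.137  +1.045  -0.514


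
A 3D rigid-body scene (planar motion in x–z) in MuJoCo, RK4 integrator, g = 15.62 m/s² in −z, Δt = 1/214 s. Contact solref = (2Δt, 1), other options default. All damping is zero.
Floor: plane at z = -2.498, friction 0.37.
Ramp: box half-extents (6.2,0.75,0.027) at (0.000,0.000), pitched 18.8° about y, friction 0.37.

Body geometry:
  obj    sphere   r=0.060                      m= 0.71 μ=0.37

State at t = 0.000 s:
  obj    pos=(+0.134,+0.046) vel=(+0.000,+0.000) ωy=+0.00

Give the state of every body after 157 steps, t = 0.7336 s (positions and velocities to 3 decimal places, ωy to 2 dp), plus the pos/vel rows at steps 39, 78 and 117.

State at t = 0.7336 s:
  obj    pos=(+1.050,-0.266) vel=(+2.497,-0.850) ωy=+43.96

Key-timestep trajectory:
   step    t(s)  obj.x    obj.z    obj.vx   obj.vz 
     39  0.1822   +0.191  +0.027  +0.620  -0.211
     78  0.3645   +0.360  -0.031  +1.241  -0.422
    117  0.5467   +0.643  -0.127  +1.861  -0.634


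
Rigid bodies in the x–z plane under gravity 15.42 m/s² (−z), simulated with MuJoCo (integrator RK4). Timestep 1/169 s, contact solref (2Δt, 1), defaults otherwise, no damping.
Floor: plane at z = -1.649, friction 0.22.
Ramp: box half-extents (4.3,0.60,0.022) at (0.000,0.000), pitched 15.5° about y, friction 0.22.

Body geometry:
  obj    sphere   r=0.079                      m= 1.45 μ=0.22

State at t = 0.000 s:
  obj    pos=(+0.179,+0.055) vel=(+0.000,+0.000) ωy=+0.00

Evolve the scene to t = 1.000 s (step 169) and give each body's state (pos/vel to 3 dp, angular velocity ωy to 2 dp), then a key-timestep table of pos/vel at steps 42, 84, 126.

State at t = 1.000 s:
  obj    pos=(+1.597,-0.338) vel=(+2.837,-0.787) ωy=+37.25

Key-timestep trajectory:
   step    t(s)  obj.x    obj.z    obj.vx   obj.vz 
     42  0.2485   +0.267  +0.031  +0.705  -0.196
     84  0.4970   +0.529  -0.042  +1.410  -0.391
    126  0.7456   +0.967  -0.164  +2.115  -0.587


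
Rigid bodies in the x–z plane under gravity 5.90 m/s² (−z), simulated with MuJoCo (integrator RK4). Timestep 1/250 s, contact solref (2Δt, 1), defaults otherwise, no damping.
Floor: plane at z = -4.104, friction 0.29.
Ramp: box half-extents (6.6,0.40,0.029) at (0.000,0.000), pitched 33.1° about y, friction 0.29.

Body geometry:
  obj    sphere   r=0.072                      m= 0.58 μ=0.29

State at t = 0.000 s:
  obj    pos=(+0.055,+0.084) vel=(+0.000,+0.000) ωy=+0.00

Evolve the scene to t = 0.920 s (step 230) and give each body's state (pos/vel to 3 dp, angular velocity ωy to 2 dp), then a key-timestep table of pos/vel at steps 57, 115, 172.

State at t = 0.920 s:
  obj    pos=(+0.871,-0.447) vel=(+1.774,-1.156) ωy=+29.40

Key-timestep trajectory:
   step    t(s)  obj.x    obj.z    obj.vx   obj.vz 
     57  0.2280   +0.105  +0.052  +0.440  -0.287
    115  0.4600   +0.259  -0.049  +0.887  -0.578
    172  0.6880   +0.512  -0.213  +1.327  -0.865


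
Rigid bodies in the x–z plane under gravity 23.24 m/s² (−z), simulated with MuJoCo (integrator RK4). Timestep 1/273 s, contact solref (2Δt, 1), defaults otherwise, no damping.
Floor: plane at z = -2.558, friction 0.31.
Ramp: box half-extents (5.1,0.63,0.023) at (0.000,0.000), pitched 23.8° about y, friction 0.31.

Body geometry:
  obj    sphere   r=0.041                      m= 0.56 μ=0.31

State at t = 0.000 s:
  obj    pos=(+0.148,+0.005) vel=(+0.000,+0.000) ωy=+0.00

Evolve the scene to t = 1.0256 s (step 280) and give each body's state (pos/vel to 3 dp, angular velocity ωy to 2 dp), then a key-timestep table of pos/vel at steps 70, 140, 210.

State at t = 1.0256 s:
  obj    pos=(+3.372,-1.417) vel=(+6.286,-2.773) ωy=+167.56

Key-timestep trajectory:
   step    t(s)  obj.x    obj.z    obj.vx   obj.vz 
     70  0.2564   +0.349  -0.084  +1.572  -0.693
    140  0.5128   +0.954  -0.351  +3.143  -1.386
    210  0.7692   +1.961  -0.795  +4.715  -2.079
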